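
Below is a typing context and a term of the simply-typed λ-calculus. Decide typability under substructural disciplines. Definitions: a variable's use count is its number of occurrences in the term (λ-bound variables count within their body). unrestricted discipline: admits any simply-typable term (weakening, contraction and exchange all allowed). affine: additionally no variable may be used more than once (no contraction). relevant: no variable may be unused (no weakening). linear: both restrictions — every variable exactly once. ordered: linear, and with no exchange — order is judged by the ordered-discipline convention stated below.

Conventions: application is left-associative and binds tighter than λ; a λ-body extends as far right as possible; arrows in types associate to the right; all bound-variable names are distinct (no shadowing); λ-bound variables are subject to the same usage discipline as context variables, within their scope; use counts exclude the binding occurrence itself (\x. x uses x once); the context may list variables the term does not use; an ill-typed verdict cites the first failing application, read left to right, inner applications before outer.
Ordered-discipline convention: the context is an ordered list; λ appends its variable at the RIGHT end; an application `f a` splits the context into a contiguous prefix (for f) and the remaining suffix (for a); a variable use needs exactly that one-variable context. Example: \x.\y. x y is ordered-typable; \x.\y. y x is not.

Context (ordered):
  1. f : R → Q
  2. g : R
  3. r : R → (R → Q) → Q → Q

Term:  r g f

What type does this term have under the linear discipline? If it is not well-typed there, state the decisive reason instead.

term : Q → Q
counts: f=1; g=1; r=1
uses in reading order: r, g, f
typing: the term checks, with type Q → Q
per-discipline verdicts: ordered ✗ | linear ✓ | affine ✓ | relevant ✓ | unrestricted ✓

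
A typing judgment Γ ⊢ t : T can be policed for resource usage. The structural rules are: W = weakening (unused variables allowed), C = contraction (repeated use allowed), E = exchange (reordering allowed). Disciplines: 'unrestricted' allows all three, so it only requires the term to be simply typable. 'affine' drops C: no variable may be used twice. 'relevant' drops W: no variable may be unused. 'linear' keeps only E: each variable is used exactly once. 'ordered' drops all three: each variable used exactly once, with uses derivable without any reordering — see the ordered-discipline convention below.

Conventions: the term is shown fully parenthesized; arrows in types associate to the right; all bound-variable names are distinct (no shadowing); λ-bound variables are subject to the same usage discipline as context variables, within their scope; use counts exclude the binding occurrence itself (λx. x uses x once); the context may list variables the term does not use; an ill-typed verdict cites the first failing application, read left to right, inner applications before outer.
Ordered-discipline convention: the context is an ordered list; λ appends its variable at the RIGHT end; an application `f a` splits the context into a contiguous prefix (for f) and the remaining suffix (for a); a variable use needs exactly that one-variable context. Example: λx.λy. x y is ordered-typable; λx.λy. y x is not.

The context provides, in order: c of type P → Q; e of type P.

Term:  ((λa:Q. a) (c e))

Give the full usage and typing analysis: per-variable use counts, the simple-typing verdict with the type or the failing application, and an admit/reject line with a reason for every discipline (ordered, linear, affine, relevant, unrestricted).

use counts: c ×1; e ×1; a (λ-bound) ×1
use order (left to right): a, c, e
typing: the term checks, with type Q
ordered: ✓ — c, e, a: once each, no exchange needed
linear: ✓ — exactly-once usage across c, e, a
affine: ✓ — at most one use each (c, e, a)
relevant: ✓ — c, e, a: all used, weakening unneeded
unrestricted: ✓ — well-typed at Q; no restrictions here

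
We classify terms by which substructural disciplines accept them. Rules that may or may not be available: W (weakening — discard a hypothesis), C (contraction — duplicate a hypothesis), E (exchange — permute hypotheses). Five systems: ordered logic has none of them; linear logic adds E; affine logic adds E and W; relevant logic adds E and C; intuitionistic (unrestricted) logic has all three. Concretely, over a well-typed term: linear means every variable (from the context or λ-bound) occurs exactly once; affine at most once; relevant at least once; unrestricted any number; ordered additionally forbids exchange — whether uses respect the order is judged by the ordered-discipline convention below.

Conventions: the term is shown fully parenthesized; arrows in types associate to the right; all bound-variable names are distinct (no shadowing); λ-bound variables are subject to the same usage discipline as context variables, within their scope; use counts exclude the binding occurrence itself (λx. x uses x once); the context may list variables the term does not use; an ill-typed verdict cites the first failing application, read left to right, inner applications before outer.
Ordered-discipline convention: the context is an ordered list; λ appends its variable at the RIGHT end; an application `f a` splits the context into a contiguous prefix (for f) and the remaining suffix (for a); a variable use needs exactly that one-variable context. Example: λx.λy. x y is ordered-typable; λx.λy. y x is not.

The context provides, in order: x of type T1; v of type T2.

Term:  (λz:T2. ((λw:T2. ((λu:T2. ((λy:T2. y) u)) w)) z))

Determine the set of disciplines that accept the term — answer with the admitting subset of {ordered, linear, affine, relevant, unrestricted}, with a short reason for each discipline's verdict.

admitted in: affine, unrestricted
counts: x: 0×; v: 0×; z (bound): 1×; w (bound): 1×; u (bound): 1×; y (bound): 1×
left-to-right use order: y, u, w, z
typing: well-typed at T2 -> T2
ordered ✗ (unused: x, v — weakening required)
linear ✗ (unused: x, v — weakening required)
affine ✓ (none of x, v, z, w, u, y used more than once)
relevant ✗ (unused: x, v — weakening required)
unrestricted ✓ (type-checks (T2 -> T2) and nothing is barred)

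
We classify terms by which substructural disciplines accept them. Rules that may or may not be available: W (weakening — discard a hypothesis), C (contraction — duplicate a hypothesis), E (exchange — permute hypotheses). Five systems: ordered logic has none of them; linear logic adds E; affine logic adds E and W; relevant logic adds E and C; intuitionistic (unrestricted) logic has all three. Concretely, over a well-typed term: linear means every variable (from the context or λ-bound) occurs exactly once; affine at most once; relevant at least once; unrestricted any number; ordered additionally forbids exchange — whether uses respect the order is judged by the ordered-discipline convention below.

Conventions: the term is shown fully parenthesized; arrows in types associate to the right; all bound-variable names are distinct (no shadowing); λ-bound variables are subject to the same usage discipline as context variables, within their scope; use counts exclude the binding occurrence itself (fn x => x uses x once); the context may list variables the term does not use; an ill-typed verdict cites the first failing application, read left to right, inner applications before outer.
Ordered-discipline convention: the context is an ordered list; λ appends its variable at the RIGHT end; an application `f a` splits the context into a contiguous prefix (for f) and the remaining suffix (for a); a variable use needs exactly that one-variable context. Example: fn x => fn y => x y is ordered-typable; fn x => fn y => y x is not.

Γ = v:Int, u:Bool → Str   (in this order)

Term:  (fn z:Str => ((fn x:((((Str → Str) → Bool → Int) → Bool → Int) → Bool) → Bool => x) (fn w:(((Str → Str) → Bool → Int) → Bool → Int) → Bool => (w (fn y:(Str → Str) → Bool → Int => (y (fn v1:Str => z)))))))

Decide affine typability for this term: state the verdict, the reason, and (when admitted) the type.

yes — at most one use each (v, u, z, x, w, y, v1); term : Str → ((((Str → Str) → Bool → Int) → Bool → Int) → Bool) → Bool
variable uses: v: 0, u: 0, z (λ-bound): 1, x (λ-bound): 1, w (λ-bound): 1, y (λ-bound): 1, v1 (λ-bound): 0
order of uses: x, w, y, z
typing: well-typed — term : Str → ((((Str → Str) → Bool → Int) → Bool → Int) → Bool) → Bool
per-discipline verdicts: ordered ✗ · linear ✗ · affine ✓ · relevant ✗ · unrestricted ✓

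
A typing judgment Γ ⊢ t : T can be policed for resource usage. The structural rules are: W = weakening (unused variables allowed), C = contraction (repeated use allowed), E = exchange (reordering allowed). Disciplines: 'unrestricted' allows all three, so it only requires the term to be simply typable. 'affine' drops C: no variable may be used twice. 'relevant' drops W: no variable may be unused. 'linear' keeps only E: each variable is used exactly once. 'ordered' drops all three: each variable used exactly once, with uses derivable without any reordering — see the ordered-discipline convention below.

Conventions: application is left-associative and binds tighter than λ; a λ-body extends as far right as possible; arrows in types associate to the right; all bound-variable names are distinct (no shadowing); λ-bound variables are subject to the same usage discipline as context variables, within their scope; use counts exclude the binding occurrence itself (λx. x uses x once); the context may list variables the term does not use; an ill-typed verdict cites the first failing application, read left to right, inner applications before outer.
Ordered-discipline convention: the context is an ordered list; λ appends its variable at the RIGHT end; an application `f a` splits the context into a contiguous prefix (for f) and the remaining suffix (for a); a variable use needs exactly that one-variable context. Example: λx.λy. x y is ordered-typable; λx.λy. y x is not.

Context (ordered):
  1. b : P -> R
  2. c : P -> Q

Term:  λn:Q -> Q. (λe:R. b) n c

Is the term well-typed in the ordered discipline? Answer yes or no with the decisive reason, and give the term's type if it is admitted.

no — not simply typable
variable uses: b=1; c=1; n (bound)=1; e (bound)=0
uses in reading order: b, n, c
typing: ill-typed: an application expects R but receives Q -> Q
all disciplines: ordered ✗, linear ✗, affine ✗, relevant ✗, unrestricted ✗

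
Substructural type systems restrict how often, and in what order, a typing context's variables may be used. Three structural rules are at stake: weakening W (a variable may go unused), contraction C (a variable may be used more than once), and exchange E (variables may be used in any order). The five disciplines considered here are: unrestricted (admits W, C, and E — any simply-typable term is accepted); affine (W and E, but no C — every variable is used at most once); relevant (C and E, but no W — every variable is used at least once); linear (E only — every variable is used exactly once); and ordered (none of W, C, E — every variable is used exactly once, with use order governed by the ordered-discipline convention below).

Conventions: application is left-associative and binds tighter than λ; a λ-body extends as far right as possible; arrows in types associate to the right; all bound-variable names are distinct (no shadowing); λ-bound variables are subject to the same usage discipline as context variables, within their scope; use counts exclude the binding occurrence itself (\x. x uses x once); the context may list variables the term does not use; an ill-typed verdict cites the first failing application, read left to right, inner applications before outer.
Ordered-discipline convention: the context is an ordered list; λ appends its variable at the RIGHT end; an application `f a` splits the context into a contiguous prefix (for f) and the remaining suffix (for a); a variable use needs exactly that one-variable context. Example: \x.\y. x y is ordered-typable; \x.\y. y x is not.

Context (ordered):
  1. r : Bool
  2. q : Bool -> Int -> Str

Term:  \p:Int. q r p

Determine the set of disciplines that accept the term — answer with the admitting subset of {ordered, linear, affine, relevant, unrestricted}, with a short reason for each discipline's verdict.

admitting disciplines: linear, affine, relevant, unrestricted
variable uses: r=1, q=1, p [bound]=1
order of uses: q, r, p
typing: the term checks, with type Int -> Str
ordered ✗ (needs exchange: uses follow q, r, p)
linear ✓ (r, q, p: one use apiece)
affine ✓ (at most one use each (r, q, p))
relevant ✓ (every one of r, q, p appears)
unrestricted ✓ (typability at Int -> Str is all that's needed)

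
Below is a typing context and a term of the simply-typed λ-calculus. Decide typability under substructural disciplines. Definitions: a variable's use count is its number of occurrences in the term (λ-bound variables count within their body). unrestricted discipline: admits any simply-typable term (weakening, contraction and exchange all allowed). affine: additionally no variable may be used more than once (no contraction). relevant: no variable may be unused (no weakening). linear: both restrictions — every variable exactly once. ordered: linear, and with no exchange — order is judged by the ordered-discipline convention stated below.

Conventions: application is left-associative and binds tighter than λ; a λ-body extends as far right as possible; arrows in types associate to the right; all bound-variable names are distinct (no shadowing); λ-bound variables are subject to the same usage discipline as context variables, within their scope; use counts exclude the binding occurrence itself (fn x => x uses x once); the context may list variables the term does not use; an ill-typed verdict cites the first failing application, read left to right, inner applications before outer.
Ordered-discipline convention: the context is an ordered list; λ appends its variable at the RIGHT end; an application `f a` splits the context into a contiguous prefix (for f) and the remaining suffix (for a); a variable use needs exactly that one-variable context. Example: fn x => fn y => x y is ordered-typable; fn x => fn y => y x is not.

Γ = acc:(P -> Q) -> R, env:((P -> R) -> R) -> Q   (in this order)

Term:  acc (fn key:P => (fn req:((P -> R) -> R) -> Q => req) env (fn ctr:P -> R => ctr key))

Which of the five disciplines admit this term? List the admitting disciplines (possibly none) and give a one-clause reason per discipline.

accepted by: linear, affine, relevant, unrestricted
usage: acc: 1; env: 1; key [bound]: 1; req [bound]: 1; ctr [bound]: 1
order of uses: acc, req, env, ctr, key
typing: ✓ — R
ordered: ✗ — use order acc, req, env, ctr, key needs exchange
linear: ✓ — acc, env, key, req, ctr: one use apiece
affine: ✓ — at most one use each (acc, env, key, req, ctr)
relevant: ✓ — every one of acc, env, key, req, ctr appears
unrestricted: ✓ — simply typable at R; W, C, E all held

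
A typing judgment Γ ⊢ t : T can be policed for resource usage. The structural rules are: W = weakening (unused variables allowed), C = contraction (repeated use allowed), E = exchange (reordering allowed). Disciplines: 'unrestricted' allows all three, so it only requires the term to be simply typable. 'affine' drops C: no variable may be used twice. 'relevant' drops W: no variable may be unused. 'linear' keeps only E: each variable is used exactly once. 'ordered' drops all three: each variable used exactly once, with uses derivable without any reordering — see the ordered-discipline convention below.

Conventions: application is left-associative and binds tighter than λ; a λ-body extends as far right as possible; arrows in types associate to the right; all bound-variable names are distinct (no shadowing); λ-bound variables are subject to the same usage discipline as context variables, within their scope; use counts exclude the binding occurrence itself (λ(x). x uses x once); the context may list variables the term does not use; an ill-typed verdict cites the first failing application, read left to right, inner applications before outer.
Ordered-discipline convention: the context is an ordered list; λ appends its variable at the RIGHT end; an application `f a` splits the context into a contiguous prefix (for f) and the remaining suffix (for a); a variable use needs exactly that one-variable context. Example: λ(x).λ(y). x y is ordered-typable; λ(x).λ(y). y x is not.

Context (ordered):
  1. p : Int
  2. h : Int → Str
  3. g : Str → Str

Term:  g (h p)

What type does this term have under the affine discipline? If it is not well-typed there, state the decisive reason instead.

term : Str
usage: p ×1, h ×1, g ×1
use order (left to right): g, h, p
typing: the term checks, with type Str
all disciplines: ordered ✗, linear ✓, affine ✓, relevant ✓, unrestricted ✓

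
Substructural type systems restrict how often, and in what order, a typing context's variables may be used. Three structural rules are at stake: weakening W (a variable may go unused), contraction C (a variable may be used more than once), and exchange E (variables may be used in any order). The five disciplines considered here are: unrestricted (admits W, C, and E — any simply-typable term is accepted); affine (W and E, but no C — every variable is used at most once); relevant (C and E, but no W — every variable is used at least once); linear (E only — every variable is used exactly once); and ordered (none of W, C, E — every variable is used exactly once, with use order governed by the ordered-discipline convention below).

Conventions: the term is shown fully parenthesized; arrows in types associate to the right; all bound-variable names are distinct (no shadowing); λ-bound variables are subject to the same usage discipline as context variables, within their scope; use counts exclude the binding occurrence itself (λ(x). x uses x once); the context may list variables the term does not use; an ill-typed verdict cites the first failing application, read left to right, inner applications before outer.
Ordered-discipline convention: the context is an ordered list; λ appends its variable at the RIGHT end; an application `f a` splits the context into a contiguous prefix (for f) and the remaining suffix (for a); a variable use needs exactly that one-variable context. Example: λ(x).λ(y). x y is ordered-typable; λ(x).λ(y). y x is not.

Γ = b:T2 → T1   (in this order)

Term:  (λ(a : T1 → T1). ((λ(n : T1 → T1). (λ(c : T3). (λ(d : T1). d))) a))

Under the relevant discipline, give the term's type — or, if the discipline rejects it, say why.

not well-typed under relevant — b, n, c left unused
counts: b ×0; a (bound) ×1; n (bound) ×0; c (bound) ×0; d (bound) ×1
uses in reading order: d, a
typing: well-typed — term : (T1 → T1) → T3 → T1 → T1
all disciplines: ordered ✗ | linear ✗ | affine ✓ | relevant ✗ | unrestricted ✓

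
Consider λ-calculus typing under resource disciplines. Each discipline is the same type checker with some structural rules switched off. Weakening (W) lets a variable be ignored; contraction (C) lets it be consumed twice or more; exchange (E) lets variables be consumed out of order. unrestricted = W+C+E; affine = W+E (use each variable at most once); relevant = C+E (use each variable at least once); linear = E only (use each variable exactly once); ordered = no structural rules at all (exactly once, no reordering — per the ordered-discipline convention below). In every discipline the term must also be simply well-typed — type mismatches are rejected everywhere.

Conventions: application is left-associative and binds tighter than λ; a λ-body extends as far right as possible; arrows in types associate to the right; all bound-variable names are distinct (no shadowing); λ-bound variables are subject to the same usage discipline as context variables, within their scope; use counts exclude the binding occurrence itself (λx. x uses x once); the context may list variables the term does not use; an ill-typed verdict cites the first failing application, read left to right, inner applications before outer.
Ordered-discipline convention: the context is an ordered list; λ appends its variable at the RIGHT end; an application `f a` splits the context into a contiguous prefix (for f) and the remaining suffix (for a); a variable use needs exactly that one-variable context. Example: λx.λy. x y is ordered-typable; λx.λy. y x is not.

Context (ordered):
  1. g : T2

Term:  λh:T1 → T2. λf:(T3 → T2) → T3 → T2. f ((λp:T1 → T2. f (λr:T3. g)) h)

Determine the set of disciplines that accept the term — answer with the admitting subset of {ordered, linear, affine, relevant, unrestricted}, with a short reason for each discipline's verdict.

admitted in: unrestricted
counts: g: 1×; h (bound): 1×; f (bound): 2×; p (bound): 0×; r (bound): 0×
order of uses: f, f, g, h
typing: well-typed at (T1 → T2) → ((T3 → T2) → T3 → T2) → T3 → T2
ordered: ✗ — needs contraction — f ×2; needs weakening: p, r unused
linear: ✗ — needs contraction — f ×2; needs weakening: p, r unused
affine: ✗ — needs contraction — f ×2
relevant: ✗ — needs weakening: p, r unused
unrestricted: ✓ — simply typable at (T1 → T2) → ((T3 → T2) → T3 → T2) → T3 → T2; W, C, E all held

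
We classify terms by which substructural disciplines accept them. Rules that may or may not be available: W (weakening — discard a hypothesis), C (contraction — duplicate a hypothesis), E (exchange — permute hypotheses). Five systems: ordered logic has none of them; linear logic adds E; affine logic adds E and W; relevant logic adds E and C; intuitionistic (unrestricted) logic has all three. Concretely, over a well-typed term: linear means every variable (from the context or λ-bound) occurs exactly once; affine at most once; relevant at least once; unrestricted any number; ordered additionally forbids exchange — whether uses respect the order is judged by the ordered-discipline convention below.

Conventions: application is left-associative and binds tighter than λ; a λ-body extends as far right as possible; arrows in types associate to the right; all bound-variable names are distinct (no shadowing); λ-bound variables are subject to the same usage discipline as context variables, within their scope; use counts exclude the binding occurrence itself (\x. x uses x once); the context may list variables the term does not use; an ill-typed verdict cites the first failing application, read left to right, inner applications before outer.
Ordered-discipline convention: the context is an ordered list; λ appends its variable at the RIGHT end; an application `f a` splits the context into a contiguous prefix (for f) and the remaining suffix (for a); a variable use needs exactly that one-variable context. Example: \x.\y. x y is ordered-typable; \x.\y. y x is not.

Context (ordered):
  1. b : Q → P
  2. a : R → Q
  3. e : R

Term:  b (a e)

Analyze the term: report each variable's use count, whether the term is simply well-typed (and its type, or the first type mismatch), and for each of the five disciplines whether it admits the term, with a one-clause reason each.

usage: b=1, a=1, e=1
uses in reading order: b, a, e
typing: well-typed at P
ordered: ✓, single-use (b, a, e), ordered derivation ok
linear: ✓, each of b, a, e used exactly once
affine: ✓, at most one use each (b, a, e)
relevant: ✓, at least one use each (b, a, e)
unrestricted: ✓, well-typed at P; no restrictions here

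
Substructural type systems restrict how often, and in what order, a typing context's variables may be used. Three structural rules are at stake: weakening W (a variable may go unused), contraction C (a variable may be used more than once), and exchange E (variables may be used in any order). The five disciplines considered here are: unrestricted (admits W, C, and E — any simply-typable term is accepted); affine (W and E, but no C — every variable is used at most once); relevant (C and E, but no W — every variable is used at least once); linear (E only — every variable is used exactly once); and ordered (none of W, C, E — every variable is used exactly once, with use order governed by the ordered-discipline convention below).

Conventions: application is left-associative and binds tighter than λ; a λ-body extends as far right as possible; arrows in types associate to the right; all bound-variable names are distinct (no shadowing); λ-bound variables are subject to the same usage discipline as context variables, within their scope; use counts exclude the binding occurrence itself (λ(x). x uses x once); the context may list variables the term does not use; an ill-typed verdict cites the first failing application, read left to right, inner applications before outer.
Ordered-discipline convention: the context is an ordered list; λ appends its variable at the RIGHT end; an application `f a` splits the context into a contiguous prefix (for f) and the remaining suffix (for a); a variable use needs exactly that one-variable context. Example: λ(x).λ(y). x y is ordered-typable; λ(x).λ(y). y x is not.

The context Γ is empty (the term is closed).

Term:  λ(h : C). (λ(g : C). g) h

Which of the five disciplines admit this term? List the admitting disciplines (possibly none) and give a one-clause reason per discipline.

accepted by: ordered, linear, affine, relevant, unrestricted
use counts: h (bound): 1×, g (bound): 1×
order of uses: g, h
typing: well-typed at C → C
ordered ✓ (one use each (h, g); ordered split holds)
linear ✓ (single use per variable (h, g))
affine ✓ (none of h, g used more than once)
relevant ✓ (at least one use each (h, g))
unrestricted ✓ (typability at C → C is all that's needed)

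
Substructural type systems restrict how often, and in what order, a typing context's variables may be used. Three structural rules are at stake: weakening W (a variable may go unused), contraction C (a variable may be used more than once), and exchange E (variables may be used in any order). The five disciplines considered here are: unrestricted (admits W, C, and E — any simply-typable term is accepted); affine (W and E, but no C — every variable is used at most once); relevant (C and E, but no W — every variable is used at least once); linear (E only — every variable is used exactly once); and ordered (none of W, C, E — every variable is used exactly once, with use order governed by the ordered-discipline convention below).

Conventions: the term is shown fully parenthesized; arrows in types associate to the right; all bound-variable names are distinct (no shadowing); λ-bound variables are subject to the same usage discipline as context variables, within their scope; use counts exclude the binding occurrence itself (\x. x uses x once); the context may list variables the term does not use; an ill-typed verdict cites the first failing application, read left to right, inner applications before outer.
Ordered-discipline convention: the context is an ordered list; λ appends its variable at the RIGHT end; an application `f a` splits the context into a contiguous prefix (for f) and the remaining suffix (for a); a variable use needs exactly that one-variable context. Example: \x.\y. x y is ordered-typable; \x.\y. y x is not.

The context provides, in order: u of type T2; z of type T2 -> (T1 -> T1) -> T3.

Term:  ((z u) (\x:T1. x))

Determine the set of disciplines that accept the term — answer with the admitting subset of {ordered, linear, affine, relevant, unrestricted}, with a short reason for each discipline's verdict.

admitting disciplines: linear, affine, relevant, unrestricted
usage: u=1, z=1, x (λ-bound)=1
use order (left to right): z, u, x
typing: the term checks, with type T3
ordered ✗ (use order z, u, x needs exchange)
linear ✓ (each of u, z, x used exactly once)
affine ✓ (at most one use each (u, z, x))
relevant ✓ (none of u, z, x goes unused)
unrestricted ✓ (simply typable at T3; W, C, E all held)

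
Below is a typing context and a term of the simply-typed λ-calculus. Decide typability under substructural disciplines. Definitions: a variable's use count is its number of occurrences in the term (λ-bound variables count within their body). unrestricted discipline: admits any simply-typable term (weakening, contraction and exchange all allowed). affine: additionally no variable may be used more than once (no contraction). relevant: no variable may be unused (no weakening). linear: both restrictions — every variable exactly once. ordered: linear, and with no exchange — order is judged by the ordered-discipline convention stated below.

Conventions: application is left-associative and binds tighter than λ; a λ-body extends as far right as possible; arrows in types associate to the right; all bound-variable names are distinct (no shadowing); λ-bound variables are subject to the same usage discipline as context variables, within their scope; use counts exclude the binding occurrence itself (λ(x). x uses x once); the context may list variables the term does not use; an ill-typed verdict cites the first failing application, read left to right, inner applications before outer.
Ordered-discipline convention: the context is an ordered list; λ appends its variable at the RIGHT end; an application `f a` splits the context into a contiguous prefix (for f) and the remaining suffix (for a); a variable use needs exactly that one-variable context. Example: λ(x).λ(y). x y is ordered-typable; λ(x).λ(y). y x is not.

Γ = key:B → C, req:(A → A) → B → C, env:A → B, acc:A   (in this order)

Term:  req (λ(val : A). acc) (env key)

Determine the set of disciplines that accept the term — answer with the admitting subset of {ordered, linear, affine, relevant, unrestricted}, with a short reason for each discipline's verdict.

accepted by: none
usage: key: 1×, req: 1×, env: 1×, acc: 1×, val (bound): 0×
left-to-right use order: req, acc, env, key
typing: ill-typed: argument of type B → C where A is required
ordered ✗ (not simply typable)
linear ✗ (fails simple typing)
affine ✗ (a type mismatch blocks all five)
relevant ✗ (the type mismatch rejects it)
unrestricted ✗ (not simply typable)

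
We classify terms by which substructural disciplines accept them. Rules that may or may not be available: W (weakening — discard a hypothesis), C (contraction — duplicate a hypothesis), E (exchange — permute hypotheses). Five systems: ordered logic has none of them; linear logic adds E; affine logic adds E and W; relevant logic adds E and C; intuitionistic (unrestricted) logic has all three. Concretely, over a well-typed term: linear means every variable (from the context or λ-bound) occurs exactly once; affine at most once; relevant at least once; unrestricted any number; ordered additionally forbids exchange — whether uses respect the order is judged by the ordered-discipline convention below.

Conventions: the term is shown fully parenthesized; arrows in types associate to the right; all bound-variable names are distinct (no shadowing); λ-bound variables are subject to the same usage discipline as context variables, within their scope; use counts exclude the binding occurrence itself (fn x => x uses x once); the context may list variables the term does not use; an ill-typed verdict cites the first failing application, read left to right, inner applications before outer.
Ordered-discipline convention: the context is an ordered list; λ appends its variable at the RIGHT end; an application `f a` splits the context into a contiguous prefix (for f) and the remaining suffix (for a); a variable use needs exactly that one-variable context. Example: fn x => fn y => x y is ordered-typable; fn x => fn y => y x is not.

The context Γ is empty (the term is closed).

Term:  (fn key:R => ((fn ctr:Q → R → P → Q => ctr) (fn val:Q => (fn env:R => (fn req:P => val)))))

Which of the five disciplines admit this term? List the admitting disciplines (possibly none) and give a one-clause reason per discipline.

admitting disciplines: affine, unrestricted
usage: key (bound): 0×; ctr (bound): 1×; val (bound): 1×; env (bound): 0×; req (bound): 0×
uses in reading order: ctr, val
typing: well-typed at R → Q → R → P → Q
ordered: ✗, needs weakening: key, env, req unused
linear: ✗, needs weakening: key, env, req unused
affine: ✓, key, ctr, val, env, req: no repeats, contraction unneeded
relevant: ✗, needs weakening: key, env, req unused
unrestricted: ✓, typability at R → Q → R → P → Q is all that's needed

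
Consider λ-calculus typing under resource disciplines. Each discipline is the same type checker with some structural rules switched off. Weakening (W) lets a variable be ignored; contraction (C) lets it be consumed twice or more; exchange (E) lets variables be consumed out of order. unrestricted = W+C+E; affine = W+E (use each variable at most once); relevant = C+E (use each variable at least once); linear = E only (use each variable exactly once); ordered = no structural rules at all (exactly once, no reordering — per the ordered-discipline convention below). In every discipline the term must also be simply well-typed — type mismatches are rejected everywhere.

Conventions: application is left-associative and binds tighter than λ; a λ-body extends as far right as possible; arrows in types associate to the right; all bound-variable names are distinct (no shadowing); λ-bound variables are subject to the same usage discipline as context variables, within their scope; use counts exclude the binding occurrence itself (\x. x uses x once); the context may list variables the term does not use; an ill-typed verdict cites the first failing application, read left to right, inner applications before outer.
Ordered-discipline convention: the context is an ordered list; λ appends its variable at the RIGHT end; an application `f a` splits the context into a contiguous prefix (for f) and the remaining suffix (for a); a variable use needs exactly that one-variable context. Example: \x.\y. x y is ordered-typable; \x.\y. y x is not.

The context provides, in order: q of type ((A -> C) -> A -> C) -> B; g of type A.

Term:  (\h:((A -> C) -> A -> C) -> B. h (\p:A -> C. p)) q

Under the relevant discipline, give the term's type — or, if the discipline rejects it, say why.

not well-typed under relevant — g never used (weakening)
counts: q ×1, g ×0, h (λ-bound) ×1, p (λ-bound) ×1
uses in reading order: h, p, q
typing: ✓ — B
all disciplines: ordered ✗; linear ✗; affine ✓; relevant ✗; unrestricted ✓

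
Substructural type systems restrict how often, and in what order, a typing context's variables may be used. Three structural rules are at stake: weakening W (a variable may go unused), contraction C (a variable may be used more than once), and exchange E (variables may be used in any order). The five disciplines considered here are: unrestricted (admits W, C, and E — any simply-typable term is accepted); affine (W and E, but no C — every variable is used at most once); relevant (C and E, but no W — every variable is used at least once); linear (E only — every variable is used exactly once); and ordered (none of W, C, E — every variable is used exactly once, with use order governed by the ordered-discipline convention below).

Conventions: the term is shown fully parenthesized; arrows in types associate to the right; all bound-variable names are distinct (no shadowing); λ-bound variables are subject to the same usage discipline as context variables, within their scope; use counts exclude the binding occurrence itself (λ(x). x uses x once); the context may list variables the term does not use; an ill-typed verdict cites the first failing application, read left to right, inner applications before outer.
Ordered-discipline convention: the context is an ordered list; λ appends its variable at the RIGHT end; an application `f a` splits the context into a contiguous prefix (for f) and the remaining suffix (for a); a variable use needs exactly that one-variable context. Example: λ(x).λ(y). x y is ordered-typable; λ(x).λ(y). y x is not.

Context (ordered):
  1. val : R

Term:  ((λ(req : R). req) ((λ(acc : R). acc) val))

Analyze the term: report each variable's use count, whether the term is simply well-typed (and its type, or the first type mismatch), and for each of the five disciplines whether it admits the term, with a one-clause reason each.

counts: val: 1; req [bound]: 1; acc [bound]: 1
use order (left to right): req, acc, val
typing: the term checks, with type R
ordered: ✓ — single-use (val, req, acc), ordered derivation ok
linear: ✓ — single use per variable (val, req, acc)
affine: ✓ — none of val, req, acc used more than once
relevant: ✓ — every one of val, req, acc appears
unrestricted: ✓ — well-typed at R; no restrictions here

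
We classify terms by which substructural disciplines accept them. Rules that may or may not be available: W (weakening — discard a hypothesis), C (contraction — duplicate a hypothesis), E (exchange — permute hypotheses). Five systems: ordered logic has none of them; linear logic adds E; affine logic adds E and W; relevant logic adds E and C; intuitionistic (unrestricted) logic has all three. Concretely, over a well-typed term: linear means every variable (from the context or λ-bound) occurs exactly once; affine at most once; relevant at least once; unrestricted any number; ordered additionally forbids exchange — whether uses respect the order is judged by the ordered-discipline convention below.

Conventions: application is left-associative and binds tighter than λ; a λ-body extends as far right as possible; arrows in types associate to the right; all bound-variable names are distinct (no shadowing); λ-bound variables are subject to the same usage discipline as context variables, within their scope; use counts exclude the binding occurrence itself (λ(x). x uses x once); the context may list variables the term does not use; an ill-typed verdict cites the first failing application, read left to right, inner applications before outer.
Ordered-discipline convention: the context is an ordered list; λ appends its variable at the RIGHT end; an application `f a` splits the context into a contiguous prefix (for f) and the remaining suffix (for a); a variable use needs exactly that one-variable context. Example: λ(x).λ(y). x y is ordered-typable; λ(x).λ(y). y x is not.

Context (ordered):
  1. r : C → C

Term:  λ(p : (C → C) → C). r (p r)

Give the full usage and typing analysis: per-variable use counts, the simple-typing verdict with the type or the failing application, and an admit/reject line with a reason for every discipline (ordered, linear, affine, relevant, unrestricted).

use counts: r=2; p (bound)=1
uses in reading order: r, p, r
typing: the term checks, with type ((C → C) → C) → C
ordered: ✗ — r ×2 used more than once (contraction)
linear: ✗ — r ×2 used more than once (contraction)
affine: ✗ — r ×2 used more than once (contraction)
relevant: ✓ — every one of r, p appears
unrestricted: ✓ — type-checks (((C → C) → C) → C) and nothing is barred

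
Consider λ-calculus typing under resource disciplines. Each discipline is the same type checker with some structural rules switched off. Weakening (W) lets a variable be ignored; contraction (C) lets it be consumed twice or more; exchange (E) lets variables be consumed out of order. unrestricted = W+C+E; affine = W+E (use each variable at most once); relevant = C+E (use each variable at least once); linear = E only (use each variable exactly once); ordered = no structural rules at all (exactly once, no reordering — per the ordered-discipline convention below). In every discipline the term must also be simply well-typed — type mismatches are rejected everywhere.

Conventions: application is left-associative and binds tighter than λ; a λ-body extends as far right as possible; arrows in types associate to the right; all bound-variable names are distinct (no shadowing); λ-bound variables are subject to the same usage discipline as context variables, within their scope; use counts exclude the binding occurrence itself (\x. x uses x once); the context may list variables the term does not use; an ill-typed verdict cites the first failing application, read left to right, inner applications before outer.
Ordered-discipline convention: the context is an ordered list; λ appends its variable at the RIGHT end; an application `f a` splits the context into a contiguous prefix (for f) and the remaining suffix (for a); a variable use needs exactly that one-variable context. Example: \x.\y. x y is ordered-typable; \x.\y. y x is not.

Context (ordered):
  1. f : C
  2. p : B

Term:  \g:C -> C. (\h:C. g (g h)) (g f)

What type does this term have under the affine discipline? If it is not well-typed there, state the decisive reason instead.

not well-typed under affine — g ×3 used more than once (contraction)
variable uses: f: 1, p: 0, g (bound): 3, h (bound): 1
order of uses: g, g, h, g, f
typing: the term checks, with type (C -> C) -> C
across the five disciplines: ordered ✗ · linear ✗ · affine ✗ · relevant ✗ · unrestricted ✓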